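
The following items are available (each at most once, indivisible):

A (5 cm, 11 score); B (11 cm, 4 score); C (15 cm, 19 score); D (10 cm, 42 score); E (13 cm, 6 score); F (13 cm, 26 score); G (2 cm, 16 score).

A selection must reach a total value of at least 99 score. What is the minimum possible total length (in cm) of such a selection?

Subsets with value ≥ 99, sorted by total length:
- C+D+F+G: length 40, value 103
- A+B+D+F+G: length 41, value 99
Minimum length: 40 cm.

40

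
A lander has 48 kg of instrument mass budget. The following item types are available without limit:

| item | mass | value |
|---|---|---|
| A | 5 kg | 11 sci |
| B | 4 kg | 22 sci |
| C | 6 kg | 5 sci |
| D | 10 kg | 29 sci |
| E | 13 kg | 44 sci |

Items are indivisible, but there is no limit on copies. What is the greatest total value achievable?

264 sci

Best value-per-unit is B at 22/4, and filling with it alone uses mass 12×4=48. No mix of the others beats 12×22 = 264.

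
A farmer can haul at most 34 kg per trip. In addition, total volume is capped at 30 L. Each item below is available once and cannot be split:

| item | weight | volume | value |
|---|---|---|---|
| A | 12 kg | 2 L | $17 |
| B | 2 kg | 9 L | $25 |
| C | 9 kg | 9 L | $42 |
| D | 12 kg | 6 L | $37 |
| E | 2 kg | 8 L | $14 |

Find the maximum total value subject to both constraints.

Feasible sets respecting both limits:
- B+C+D: weight 23, volume 24, value 104
- A+B+C+E: weight 25, volume 28, value 98
- A+C+D: weight 33, volume 17, value 96
Best: $104.

$104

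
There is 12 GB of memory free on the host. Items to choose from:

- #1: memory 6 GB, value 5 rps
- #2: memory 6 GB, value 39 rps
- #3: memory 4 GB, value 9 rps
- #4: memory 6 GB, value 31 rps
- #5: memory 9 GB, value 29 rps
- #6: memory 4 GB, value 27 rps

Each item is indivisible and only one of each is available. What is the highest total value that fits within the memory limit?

Check high-value combinations within 12 GB:
- #2+#4: memory 6+6=12, value 39+31=70
- #2+#6: memory 6+4=10, value 39+27=66
- #4+#6: memory 6+4=10, value 31+27=58
Best: 70 rps.

70 rps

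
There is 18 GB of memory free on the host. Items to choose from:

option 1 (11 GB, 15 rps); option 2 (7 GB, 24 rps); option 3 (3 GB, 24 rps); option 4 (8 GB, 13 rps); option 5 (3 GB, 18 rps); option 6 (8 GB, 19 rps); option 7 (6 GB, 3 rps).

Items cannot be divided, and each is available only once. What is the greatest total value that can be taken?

67 rps

This is a 0/1 knapsack; check combinations near the capacity.
- option 2+option 3+option 6: memory 7+3+8=18, value 24+24+19=67
- option 2+option 3+option 5: memory 7+3+3=13, value 24+24+18=66
- option 3+option 5+option 6: memory 3+3+8=14, value 24+18+19=61
- option 2+option 3+option 4: memory 7+3+8=18, value 24+24+13=61
- option 2+option 5+option 6: memory 7+3+8=18, value 24+18+19=61
Best: 67 rps.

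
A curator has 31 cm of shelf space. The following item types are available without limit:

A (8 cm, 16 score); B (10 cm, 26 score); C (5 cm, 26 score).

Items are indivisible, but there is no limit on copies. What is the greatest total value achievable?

Best value-per-unit is C at 26/5, and filling with it alone uses length 6×5=30. No mix of the others beats 6×26 = 156.

156 score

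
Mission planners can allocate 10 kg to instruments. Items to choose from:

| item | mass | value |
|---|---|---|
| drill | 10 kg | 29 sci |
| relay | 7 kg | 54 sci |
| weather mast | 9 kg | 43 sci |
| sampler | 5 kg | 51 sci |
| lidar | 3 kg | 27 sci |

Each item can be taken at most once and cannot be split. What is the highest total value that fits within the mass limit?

81 sci

Check high-value combinations within 10 kg:
- relay+lidar: mass 7+3=10, value 54+27=81
- sampler+lidar: mass 5+3=8, value 51+27=78
- relay: mass 7, value 54
- sampler: mass 5, value 51
Best: 81 sci.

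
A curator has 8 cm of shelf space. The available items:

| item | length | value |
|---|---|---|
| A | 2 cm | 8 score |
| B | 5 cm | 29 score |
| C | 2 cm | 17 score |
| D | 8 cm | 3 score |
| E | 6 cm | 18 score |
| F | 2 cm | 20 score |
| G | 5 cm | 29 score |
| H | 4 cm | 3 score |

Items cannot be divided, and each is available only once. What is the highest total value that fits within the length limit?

49 score

This is a 0/1 knapsack; check combinations near the capacity.
- B+F: length 5+2=7, value 29+20=49
- F+G: length 2+5=7, value 20+29=49
- B+C: length 5+2=7, value 29+17=46
- C+G: length 2+5=7, value 17+29=46
Best: 49 score.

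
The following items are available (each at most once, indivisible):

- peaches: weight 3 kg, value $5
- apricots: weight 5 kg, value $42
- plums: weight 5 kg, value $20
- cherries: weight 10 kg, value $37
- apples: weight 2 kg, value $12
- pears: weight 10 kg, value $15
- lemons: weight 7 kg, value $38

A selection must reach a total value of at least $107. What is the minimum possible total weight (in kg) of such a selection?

Subsets with value ≥ 107, sorted by total weight:
- apricots+plums+apples+lemons: weight 19, value 112
- apricots+cherries+lemons: weight 22, value 117
Minimum weight: 19 kg.

19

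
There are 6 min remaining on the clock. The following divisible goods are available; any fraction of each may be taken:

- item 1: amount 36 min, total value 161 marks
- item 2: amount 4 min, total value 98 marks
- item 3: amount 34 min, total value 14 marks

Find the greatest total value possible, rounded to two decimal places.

106.94

Take in order of value per unit:
- item 2 (98/4 per unit): all 4 → value 98, running total 98.00
- item 1 (161/36 per unit): 2 of 36 → value 2×161/36 = 8.9444, running total 106.94
Total 106.94.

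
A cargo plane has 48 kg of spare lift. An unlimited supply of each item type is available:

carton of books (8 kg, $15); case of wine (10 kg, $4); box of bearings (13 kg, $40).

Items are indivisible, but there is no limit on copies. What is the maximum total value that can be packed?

$135

Best value-per-unit is box of bearings at 40/13; filling with it alone gives 3×40 = 120.
Optimal mix: 1×carton of books + 3×box of bearings → weight 47, value 135.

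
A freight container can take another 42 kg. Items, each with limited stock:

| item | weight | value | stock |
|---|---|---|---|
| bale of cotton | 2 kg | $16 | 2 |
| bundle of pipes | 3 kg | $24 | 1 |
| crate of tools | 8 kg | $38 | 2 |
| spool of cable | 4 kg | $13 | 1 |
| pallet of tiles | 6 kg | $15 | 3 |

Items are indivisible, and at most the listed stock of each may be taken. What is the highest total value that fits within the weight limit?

$177

Best selections within weight 42 and stock limits:
- 2×bale of cotton + 1×bundle of pipes + 2×crate of tools + 3×pallet of tiles: weight 41, value 177
- 2×bale of cotton + 1×bundle of pipes + 2×crate of tools + 1×spool of cable + 2×pallet of tiles: weight 39, value 175
Best: $177.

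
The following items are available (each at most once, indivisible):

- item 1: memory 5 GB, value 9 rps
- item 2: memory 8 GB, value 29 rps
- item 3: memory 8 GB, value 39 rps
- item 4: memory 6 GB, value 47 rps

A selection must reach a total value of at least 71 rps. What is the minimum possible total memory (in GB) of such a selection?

14

Subsets with value ≥ 71, sorted by total memory:
- item 3+item 4: memory 14, value 86
- item 2+item 4: memory 14, value 76
- item 1+item 3+item 4: memory 19, value 95
Minimum memory: 14 GB.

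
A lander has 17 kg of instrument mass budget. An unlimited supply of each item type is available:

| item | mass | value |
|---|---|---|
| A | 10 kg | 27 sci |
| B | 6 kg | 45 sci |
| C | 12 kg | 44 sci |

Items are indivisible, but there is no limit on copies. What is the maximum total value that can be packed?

Best value-per-unit is B at 45/6, and filling with it alone uses mass 2×6=12. No mix of the others beats 2×45 = 90.

90 sci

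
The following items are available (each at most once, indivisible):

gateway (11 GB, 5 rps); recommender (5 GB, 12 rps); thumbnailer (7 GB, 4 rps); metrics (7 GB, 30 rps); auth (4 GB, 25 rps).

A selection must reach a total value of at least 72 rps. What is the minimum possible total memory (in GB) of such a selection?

27

Subsets with value ≥ 72, sorted by total memory:
- gateway+recommender+metrics+auth: memory 27, value 72
- gateway+recommender+thumbnailer+metrics+auth: memory 34, value 76
Minimum memory: 27 GB.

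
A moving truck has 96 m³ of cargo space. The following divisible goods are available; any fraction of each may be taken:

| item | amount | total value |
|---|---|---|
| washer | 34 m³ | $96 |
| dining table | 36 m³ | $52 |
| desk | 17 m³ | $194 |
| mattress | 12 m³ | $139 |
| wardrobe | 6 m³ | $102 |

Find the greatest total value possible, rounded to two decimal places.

Take in order of value per unit:
- wardrobe (102/6 per unit): all 6 → value 102, running total 102.00
- mattress (139/12 per unit): all 12 → value 139, running total 241.00
- desk (194/17 per unit): all 17 → value 194, running total 435.00
- washer (96/34 per unit): all 34 → value 96, running total 531.00
- dining table (52/36 per unit): 27 of 36 → value 27×52/36 = 39.0000, running total 570.00
Total 570.00.

570.00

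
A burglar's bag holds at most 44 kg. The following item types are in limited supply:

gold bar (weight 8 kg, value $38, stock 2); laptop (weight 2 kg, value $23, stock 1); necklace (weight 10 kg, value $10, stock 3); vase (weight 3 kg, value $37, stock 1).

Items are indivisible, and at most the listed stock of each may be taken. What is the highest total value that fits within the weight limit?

Best selections within weight 44 and stock limits:
- 2×gold bar + 1×laptop + 2×necklace + 1×vase: weight 41, value 156
- 2×gold bar + 1×laptop + 1×necklace + 1×vase: weight 31, value 146
Best: $156.

$156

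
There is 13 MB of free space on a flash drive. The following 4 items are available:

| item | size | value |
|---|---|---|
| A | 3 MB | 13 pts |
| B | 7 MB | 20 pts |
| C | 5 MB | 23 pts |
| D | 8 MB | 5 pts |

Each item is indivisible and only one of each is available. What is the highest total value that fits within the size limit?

Check high-value combinations within 13 MB:
- B+C: size 7+5=12, value 20+23=43
- A+C: size 3+5=8, value 13+23=36
- A+B: size 3+7=10, value 13+20=33
Best: 43 pts.

43 pts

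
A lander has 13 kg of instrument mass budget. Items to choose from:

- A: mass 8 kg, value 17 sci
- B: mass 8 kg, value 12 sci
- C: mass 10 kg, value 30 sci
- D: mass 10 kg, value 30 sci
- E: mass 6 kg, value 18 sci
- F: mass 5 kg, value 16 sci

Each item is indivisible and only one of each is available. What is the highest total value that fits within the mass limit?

Check high-value combinations within 13 kg:
- E+F: mass 6+5=11, value 18+16=34
- A+F: mass 8+5=13, value 17+16=33
- C: mass 10, value 30
Best: 34 sci.

34 sci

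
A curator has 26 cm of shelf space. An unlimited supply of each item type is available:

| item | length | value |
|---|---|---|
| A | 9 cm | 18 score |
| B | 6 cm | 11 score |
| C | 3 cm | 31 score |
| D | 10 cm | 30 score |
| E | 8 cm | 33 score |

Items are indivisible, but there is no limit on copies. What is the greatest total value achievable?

Best value-per-unit is C at 31/3, and filling with it alone uses length 8×3=24. No mix of the others beats 8×31 = 248.

248 score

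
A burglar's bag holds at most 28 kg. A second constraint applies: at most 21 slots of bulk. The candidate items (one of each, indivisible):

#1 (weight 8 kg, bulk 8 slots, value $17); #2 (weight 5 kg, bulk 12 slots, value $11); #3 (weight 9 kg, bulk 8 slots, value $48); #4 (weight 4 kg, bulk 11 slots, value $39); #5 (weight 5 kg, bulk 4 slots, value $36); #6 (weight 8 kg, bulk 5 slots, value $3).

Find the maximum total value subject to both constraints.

$101

Feasible sets respecting both limits:
- #1+#3+#5: weight 22, bulk 20, value 101
- #3+#4: weight 13, bulk 19, value 87
- #3+#5+#6: weight 22, bulk 17, value 87
- #3+#5: weight 14, bulk 12, value 84
Best: $101.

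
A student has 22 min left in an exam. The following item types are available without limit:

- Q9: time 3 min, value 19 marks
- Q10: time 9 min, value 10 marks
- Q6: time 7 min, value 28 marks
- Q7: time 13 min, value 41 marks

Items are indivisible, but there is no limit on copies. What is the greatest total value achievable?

Best value-per-unit is Q9 at 19/3, and filling with it alone uses time 7×3=21. No mix of the others beats 7×19 = 133.

133 marks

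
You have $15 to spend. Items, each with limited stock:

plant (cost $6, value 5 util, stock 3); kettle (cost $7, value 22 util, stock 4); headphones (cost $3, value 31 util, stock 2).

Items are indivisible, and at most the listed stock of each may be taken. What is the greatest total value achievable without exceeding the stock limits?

Best selections within cost 15 and stock limits:
- 1×kettle + 2×headphones: cost 13, value 84
- 1×plant + 2×headphones: cost 12, value 67
- 2×headphones: cost 6, value 62
- 1×kettle + 1×headphones: cost 10, value 53
Best: 84 util.

84 util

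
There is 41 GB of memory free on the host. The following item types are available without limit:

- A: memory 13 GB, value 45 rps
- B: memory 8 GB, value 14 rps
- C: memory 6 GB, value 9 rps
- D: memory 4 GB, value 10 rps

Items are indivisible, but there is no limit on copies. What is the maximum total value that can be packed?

135 rps

Best value-per-unit is A at 45/13, and filling with it alone uses memory 3×13=39. No mix of the others beats 3×45 = 135.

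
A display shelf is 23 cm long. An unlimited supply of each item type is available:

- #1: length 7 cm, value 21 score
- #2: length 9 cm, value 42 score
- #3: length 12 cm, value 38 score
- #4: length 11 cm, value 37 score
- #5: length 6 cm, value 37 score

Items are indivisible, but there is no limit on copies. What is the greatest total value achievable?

Best value-per-unit is #5 at 37/6; filling with it alone gives 3×37 = 111.
Optimal mix: 1×#2 + 2×#5 → length 21, value 116.

116 score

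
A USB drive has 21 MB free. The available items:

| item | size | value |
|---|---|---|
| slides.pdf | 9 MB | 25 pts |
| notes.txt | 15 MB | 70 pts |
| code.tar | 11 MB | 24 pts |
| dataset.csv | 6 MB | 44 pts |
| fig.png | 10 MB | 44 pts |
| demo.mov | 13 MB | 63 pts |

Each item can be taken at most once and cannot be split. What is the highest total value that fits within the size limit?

114 pts

Check high-value combinations within 21 MB:
- notes.txt+dataset.csv: size 15+6=21, value 70+44=114
- dataset.csv+demo.mov: size 6+13=19, value 44+63=107
- dataset.csv+fig.png: size 6+10=16, value 44+44=88
- notes.txt: size 15, value 70
- slides.pdf+dataset.csv: size 9+6=15, value 25+44=69
Best: 114 pts.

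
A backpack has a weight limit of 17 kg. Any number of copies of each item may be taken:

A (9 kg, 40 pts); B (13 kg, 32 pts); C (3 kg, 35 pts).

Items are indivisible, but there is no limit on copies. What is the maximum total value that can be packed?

175 pts

Best value-per-unit is C at 35/3, and filling with it alone uses weight 5×3=15. No mix of the others beats 5×35 = 175.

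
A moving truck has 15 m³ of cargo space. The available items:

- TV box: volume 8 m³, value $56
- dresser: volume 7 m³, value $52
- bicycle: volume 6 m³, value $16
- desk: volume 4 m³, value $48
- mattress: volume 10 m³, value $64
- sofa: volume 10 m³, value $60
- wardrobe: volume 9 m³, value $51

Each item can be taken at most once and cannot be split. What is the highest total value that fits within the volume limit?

$112

Check high-value combinations within 15 m³:
- desk+mattress: volume 4+10=14, value 48+64=112
- desk+sofa: volume 4+10=14, value 48+60=108
- TV box+dresser: volume 8+7=15, value 56+52=108
Best: $112.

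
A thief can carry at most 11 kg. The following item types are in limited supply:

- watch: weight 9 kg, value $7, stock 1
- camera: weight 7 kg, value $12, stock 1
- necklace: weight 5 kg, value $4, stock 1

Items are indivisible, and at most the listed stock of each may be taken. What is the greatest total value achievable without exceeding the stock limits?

$12

Top feasible selections:
- 1×camera: weight 7, value 12
- 1×watch: weight 9, value 7
- 1×necklace: weight 5, value 4
Best: $12.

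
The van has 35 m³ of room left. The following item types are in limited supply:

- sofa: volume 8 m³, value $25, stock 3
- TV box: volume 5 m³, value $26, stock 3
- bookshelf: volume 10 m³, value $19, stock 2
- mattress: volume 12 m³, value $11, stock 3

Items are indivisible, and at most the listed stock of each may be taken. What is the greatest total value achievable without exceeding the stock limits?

Top feasible selections:
- 2×sofa + 3×TV box: volume 31, value 128
- 3×sofa + 2×TV box: volume 34, value 127
Best: $128.

$128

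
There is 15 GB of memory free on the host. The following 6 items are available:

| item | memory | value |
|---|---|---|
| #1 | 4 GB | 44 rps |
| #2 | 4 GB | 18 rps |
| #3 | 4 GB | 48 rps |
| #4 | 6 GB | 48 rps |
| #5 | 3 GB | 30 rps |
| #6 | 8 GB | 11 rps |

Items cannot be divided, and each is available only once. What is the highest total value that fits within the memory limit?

140 rps

Check high-value combinations within 15 GB:
- #1+#3+#4: memory 4+4+6=14, value 44+48+48=140
- #1+#2+#3+#5: memory 4+4+4+3=15, value 44+18+48+30=140
- #3+#4+#5: memory 4+6+3=13, value 48+48+30=126
- #1+#3+#5: memory 4+4+3=11, value 44+48+30=122
- #1+#4+#5: memory 4+6+3=13, value 44+48+30=122
Best: 140 rps.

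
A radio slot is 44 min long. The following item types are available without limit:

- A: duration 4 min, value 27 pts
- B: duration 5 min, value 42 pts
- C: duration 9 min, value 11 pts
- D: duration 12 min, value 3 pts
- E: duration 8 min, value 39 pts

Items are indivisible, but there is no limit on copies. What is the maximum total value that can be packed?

Best value-per-unit is B at 42/5; filling with it alone gives 8×42 = 336.
Optimal mix: 1×A + 8×B → duration 44, value 363.

363 pts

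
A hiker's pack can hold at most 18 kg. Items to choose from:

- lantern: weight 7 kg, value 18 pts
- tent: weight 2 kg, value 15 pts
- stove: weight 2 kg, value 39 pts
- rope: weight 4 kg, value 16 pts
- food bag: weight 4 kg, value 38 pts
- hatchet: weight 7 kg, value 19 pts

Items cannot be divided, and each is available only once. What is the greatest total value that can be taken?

112 pts

Check high-value combinations within 18 kg:
- stove+rope+food bag+hatchet: weight 2+4+4+7=17, value 39+16+38+19=112
- tent+stove+food bag+hatchet: weight 2+2+4+7=15, value 15+39+38+19=111
- lantern+stove+rope+food bag: weight 7+2+4+4=17, value 18+39+16+38=111
Best: 112 pts.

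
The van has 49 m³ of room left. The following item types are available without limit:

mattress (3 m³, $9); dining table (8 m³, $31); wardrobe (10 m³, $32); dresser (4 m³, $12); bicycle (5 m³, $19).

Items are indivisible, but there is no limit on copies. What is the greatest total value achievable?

Best value-per-unit is dining table at 31/8; filling with it alone gives 6×31 = 186.
Optimal mix: 3×dining table + 5×bicycle → volume 49, value 188.

$188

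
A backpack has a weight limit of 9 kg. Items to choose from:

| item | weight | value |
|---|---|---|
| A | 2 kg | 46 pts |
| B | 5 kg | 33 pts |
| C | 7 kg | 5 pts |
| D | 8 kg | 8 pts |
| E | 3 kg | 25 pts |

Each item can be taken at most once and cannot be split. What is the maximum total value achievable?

79 pts

Check high-value combinations within 9 kg:
- A+B: weight 2+5=7, value 46+33=79
- A+E: weight 2+3=5, value 46+25=71
- B+E: weight 5+3=8, value 33+25=58
Best: 79 pts.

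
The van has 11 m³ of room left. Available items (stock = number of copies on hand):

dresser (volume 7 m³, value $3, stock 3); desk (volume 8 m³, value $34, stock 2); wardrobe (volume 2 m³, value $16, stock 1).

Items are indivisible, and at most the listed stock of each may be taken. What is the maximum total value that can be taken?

$50

Top feasible selections:
- 1×desk + 1×wardrobe: volume 10, value 50
- 1×desk: volume 8, value 34
- 1×dresser + 1×wardrobe: volume 9, value 19
Best: $50.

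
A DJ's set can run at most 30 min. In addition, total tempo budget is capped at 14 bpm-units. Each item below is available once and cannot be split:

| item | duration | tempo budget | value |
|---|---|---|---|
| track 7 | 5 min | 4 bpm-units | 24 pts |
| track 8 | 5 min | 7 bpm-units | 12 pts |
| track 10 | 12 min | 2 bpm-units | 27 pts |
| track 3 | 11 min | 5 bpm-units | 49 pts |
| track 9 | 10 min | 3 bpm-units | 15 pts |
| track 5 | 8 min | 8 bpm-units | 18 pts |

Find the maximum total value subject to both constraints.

100 pts

Feasible sets respecting both limits:
- track 7+track 10+track 3: duration 28, tempo budget 11, value 100
- track 8+track 10+track 3: duration 28, tempo budget 14, value 88
- track 7+track 3+track 9: duration 26, tempo budget 12, value 88
- track 10+track 3: duration 23, tempo budget 7, value 76
Best: 100 pts.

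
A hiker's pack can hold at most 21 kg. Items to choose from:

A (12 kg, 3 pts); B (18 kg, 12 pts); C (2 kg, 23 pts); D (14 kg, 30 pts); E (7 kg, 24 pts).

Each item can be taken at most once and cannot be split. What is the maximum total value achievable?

54 pts

Check high-value combinations within 21 kg:
- D+E: weight 14+7=21, value 30+24=54
- C+D: weight 2+14=16, value 23+30=53
- A+C+E: weight 12+2+7=21, value 3+23+24=50
Best: 54 pts.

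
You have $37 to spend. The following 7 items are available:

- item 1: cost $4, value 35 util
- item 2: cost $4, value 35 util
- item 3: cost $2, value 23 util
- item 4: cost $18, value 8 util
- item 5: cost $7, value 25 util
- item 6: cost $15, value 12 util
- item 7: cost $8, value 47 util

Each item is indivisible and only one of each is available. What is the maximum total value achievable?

Check high-value combinations within $37:
- item 1+item 2+item 3+item 5+item 7: cost 4+4+2+7+8=25, value 35+35+23+25+47=165
- item 1+item 2+item 3+item 6+item 7: cost 4+4+2+15+8=33, value 35+35+23+12+47=152
- item 1+item 2+item 3+item 4+item 7: cost 4+4+2+18+8=36, value 35+35+23+8+47=148
- item 1+item 2+item 5+item 7: cost 4+4+7+8=23, value 35+35+25+47=142
Best: 165 util.

165 util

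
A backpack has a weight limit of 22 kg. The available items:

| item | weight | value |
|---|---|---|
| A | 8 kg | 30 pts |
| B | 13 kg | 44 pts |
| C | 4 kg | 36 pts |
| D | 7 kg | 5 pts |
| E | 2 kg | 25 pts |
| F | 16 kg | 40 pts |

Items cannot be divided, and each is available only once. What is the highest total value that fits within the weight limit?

105 pts

Check high-value combinations within 22 kg:
- B+C+E: weight 13+4+2=19, value 44+36+25=105
- C+E+F: weight 4+2+16=22, value 36+25+40=101
- A+C+D+E: weight 8+4+7+2=21, value 30+36+5+25=96
- A+C+E: weight 8+4+2=14, value 30+36+25=91
Best: 105 pts.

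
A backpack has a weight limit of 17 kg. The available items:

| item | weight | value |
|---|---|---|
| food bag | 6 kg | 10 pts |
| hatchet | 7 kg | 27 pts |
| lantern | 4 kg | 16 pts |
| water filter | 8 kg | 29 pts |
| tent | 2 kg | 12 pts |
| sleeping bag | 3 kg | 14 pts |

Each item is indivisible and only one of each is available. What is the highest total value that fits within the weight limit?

71 pts

Check high-value combinations within 17 kg:
- lantern+water filter+tent+sleeping bag: weight 4+8+2+3=17, value 16+29+12+14=71
- hatchet+lantern+tent+sleeping bag: weight 7+4+2+3=16, value 27+16+12+14=69
- hatchet+water filter+tent: weight 7+8+2=17, value 27+29+12=68
- lantern+water filter+sleeping bag: weight 4+8+3=15, value 16+29+14=59
- lantern+water filter+tent: weight 4+8+2=14, value 16+29+12=57
Best: 71 pts.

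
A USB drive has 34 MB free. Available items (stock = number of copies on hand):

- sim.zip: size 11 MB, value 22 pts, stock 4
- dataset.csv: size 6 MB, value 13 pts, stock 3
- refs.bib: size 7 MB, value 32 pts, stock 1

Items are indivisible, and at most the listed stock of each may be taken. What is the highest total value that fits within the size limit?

80 pts

Top feasible selections:
- 1×sim.zip + 2×dataset.csv + 1×refs.bib: size 30, value 80
- 2×sim.zip + 1×refs.bib: size 29, value 76
Best: 80 pts.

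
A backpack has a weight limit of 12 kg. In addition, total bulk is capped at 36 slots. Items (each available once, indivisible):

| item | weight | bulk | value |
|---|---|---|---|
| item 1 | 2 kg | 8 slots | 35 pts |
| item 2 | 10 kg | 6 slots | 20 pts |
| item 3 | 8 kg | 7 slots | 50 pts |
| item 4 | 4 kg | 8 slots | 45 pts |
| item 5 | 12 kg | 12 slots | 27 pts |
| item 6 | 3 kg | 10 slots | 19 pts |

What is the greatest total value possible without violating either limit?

99 pts

Feasible sets respecting both limits:
- item 1+item 4+item 6: weight 9, bulk 26, value 99
- item 3+item 4: weight 12, bulk 15, value 95
- item 1+item 3: weight 10, bulk 15, value 85
- item 1+item 4: weight 6, bulk 16, value 80
Best: 99 pts.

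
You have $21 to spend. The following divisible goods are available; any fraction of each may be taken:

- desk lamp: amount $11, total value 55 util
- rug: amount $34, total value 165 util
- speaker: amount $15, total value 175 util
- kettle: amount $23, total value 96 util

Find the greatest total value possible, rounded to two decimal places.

Take in order of value per unit:
- speaker (175/15 per unit): all 15 → value 175, running total 175.00
- desk lamp (55/11 per unit): 6 of 11 → value 6×55/11 = 30.0000, running total 205.00
Total 205.00.

205.00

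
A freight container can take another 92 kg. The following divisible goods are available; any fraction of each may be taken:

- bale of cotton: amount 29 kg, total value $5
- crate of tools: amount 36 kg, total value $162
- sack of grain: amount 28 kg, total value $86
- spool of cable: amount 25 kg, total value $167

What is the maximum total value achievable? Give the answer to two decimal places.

Take in order of value per unit:
- spool of cable (167/25 per unit): all 25 → value 167, running total 167.00
- crate of tools (162/36 per unit): all 36 → value 162, running total 329.00
- sack of grain (86/28 per unit): all 28 → value 86, running total 415.00
- bale of cotton (5/29 per unit): 3 of 29 → value 3×5/29 = 0.5172, running total 415.52
Total 415.52.

415.52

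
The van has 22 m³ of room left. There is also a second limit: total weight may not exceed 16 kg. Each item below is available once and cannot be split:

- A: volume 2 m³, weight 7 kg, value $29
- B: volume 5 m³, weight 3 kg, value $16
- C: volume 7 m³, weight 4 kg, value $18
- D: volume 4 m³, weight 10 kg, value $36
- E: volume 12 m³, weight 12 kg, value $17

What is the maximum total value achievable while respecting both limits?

$63

Feasible sets respecting both limits:
- A+B+C: volume 14, weight 14, value 63
- C+D: volume 11, weight 14, value 54
- B+D: volume 9, weight 13, value 52
Best: $63.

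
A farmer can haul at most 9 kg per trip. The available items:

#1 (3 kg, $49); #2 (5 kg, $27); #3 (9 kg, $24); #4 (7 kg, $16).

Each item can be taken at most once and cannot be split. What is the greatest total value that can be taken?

Check high-value combinations within 9 kg:
- #1+#2: weight 3+5=8, value 49+27=76
- #1: weight 3, value 49
- #2: weight 5, value 27
Best: $76.

$76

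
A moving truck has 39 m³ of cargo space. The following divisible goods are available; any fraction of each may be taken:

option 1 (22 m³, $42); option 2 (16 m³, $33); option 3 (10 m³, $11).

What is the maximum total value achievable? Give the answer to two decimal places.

Take in order of value per unit:
- option 2 (33/16 per unit): all 16 → value 33, running total 33.00
- option 1 (42/22 per unit): all 22 → value 42, running total 75.00
- option 3 (11/10 per unit): 1 of 10 → value 1×11/10 = 1.1000, running total 76.10
Total 76.10.

76.10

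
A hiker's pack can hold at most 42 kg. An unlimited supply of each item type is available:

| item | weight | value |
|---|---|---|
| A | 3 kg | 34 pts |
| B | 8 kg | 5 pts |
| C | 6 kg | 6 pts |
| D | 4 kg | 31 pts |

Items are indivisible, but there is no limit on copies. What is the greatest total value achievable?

Best value-per-unit is A at 34/3, and filling with it alone uses weight 14×3=42. No mix of the others beats 14×34 = 476.

476 pts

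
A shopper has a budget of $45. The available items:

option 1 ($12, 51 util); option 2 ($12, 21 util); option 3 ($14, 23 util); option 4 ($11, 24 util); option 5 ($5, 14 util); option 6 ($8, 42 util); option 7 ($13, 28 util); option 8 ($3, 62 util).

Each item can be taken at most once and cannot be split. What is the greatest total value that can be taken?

Check high-value combinations within $45:
- option 1+option 5+option 6+option 7+option 8: cost 12+5+8+13+3=41, value 51+14+42+28+62=197
- option 1+option 4+option 5+option 6+option 8: cost 12+11+5+8+3=39, value 51+24+14+42+62=193
- option 1+option 3+option 5+option 6+option 8: cost 12+14+5+8+3=42, value 51+23+14+42+62=192
- option 1+option 2+option 5+option 6+option 8: cost 12+12+5+8+3=40, value 51+21+14+42+62=190
- option 1+option 6+option 7+option 8: cost 12+8+13+3=36, value 51+42+28+62=183
Best: 197 util.

197 util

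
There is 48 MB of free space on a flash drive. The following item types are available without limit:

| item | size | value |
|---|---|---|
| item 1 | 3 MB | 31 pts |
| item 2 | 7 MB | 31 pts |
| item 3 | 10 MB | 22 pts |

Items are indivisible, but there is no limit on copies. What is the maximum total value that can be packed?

496 pts

Best value-per-unit is item 1 at 31/3, and filling with it alone uses size 16×3=48. No mix of the others beats 16×31 = 496.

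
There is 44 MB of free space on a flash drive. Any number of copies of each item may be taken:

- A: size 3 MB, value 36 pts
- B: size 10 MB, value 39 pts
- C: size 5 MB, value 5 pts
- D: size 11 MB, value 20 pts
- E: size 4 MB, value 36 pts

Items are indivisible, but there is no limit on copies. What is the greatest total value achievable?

Best value-per-unit is A at 36/3, and filling with it alone uses size 14×3=42. No mix of the others beats 14×36 = 504.

504 pts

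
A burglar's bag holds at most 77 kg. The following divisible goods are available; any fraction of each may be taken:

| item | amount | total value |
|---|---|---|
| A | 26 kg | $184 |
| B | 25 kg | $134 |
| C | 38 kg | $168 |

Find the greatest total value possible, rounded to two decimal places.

Take in order of value per unit:
- A (184/26 per unit): all 26 → value 184, running total 184.00
- B (134/25 per unit): all 25 → value 134, running total 318.00
- C (168/38 per unit): 26 of 38 → value 26×168/38 = 114.9474, running total 432.95
Total 432.95.

432.95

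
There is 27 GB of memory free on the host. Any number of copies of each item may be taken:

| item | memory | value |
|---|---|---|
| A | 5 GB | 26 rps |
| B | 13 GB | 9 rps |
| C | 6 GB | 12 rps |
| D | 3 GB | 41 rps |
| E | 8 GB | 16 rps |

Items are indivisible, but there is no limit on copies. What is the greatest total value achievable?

Best value-per-unit is D at 41/3, and filling with it alone uses memory 9×3=27. No mix of the others beats 9×41 = 369.

369 rps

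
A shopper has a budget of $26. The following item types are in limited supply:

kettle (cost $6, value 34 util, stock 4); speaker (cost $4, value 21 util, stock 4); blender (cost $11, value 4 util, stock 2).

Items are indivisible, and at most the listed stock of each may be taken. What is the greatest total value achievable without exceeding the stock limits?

Top feasible selections:
- 3×kettle + 2×speaker: cost 26, value 144
- 4×kettle: cost 24, value 136
- 2×kettle + 3×speaker: cost 24, value 131
- 3×kettle + 1×speaker: cost 22, value 123
Best: 144 util.

144 util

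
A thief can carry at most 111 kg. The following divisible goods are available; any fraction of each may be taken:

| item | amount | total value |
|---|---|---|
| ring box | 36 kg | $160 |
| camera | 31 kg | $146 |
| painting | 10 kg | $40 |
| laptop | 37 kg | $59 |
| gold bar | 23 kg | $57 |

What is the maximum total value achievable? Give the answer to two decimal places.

420.54

Take in order of value per unit:
- camera (146/31 per unit): all 31 → value 146, running total 146.00
- ring box (160/36 per unit): all 36 → value 160, running total 306.00
- painting (40/10 per unit): all 10 → value 40, running total 346.00
- gold bar (57/23 per unit): all 23 → value 57, running total 403.00
- laptop (59/37 per unit): 11 of 37 → value 11×59/37 = 17.5405, running total 420.54
Total 420.54.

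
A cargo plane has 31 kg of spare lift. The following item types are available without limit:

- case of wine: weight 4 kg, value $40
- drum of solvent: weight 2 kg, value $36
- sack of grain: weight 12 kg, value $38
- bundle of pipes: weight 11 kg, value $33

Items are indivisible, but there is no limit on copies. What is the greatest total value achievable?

$540

Best value-per-unit is drum of solvent at 36/2, and filling with it alone uses weight 15×2=30. No mix of the others beats 15×36 = 540.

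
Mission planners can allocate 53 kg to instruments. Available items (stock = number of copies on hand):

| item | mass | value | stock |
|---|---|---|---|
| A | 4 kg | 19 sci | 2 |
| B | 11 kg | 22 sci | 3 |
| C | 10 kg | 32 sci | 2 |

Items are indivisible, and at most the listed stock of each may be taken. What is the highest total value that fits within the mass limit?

146 sci

Top feasible selections:
- 2×A + 2×B + 2×C: mass 50, value 146
- 2×A + 3×B + 1×C: mass 51, value 136
- 3×B + 2×C: mass 53, value 130
- 1×A + 2×B + 2×C: mass 46, value 127
Best: 146 sci.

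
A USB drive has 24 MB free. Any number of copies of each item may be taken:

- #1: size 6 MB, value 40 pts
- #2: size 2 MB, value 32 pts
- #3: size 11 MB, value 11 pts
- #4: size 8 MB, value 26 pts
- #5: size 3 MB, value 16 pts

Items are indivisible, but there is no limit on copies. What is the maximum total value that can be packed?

Best value-per-unit is #2 at 32/2, and filling with it alone uses size 12×2=24. No mix of the others beats 12×32 = 384.

384 pts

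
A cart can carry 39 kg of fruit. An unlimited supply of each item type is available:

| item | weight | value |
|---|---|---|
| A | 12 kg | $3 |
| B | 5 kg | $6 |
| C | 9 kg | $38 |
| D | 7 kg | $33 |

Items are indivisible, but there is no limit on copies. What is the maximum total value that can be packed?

$175

Best value-per-unit is D at 33/7; filling with it alone gives 5×33 = 165.
Optimal mix: 2×C + 3×D → weight 39, value 175.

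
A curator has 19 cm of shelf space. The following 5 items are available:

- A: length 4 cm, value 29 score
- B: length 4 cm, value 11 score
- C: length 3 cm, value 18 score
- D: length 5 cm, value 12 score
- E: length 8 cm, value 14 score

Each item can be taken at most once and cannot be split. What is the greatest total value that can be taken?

72 score

This is a 0/1 knapsack; check combinations near the capacity.
- A+B+C+E: length 4+4+3+8=19, value 29+11+18+14=72
- A+B+C+D: length 4+4+3+5=16, value 29+11+18+12=70
- A+C+E: length 4+3+8=15, value 29+18+14=61
Best: 72 score.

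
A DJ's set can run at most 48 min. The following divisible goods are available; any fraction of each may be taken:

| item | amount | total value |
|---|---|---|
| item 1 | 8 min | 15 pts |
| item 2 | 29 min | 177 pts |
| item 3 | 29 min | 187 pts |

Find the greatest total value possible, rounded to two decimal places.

Take in order of value per unit:
- item 3 (187/29 per unit): all 29 → value 187, running total 187.00
- item 2 (177/29 per unit): 19 of 29 → value 19×177/29 = 115.9655, running total 302.97
Total 302.97.

302.97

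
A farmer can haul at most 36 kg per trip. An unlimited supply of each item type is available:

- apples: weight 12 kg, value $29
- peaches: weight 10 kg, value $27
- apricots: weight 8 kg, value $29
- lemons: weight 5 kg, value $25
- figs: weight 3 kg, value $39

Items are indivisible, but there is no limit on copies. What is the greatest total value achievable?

$468

Best value-per-unit is figs at 39/3, and filling with it alone uses weight 12×3=36. No mix of the others beats 12×39 = 468.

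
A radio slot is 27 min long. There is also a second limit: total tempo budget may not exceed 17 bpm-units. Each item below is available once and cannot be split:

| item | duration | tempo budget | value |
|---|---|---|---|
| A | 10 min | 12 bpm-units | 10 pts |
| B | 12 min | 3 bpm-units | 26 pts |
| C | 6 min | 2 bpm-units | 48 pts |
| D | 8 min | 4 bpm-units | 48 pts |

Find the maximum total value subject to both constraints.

Feasible sets respecting both limits:
- B+C+D: duration 26, tempo budget 9, value 122
- C+D: duration 14, tempo budget 6, value 96
- B+C: duration 18, tempo budget 5, value 74
Best: 122 pts.

122 pts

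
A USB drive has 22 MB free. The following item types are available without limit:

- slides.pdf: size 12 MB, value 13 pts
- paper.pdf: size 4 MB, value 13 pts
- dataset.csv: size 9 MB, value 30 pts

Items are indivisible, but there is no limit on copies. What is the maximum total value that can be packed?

Best value-per-unit is dataset.csv at 30/9; filling with it alone gives 2×30 = 60.
Optimal mix: 1×paper.pdf + 2×dataset.csv → size 22, value 73.

73 pts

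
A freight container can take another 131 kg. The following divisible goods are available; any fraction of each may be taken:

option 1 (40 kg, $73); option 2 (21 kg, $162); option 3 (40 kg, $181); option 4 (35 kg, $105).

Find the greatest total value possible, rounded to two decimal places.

511.88

Take in order of value per unit:
- option 2 (162/21 per unit): all 21 → value 162, running total 162.00
- option 3 (181/40 per unit): all 40 → value 181, running total 343.00
- option 4 (105/35 per unit): all 35 → value 105, running total 448.00
- option 1 (73/40 per unit): 35 of 40 → value 35×73/40 = 63.8750, running total 511.88
Total 511.88.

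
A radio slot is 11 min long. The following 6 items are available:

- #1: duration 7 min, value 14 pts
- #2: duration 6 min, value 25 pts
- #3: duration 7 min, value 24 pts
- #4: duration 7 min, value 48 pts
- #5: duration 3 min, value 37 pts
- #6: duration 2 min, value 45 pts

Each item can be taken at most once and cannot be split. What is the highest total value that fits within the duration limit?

Check high-value combinations within 11 min:
- #2+#5+#6: duration 6+3+2=11, value 25+37+45=107
- #4+#6: duration 7+2=9, value 48+45=93
- #4+#5: duration 7+3=10, value 48+37=85
- #5+#6: duration 3+2=5, value 37+45=82
- #2+#6: duration 6+2=8, value 25+45=70
Best: 107 pts.

107 pts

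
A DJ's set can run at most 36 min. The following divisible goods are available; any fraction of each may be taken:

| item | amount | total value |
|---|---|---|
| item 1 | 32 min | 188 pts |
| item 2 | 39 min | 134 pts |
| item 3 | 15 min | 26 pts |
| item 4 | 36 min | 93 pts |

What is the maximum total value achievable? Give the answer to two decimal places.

201.74

Take in order of value per unit:
- item 1 (188/32 per unit): all 32 → value 188, running total 188.00
- item 2 (134/39 per unit): 4 of 39 → value 4×134/39 = 13.7436, running total 201.74
Total 201.74.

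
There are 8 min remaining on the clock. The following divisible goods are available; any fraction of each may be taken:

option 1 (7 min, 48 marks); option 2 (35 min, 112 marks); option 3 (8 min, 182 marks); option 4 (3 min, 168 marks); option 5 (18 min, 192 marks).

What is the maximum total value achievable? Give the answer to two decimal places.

281.75

Take in order of value per unit:
- option 4 (168/3 per unit): all 3 → value 168, running total 168.00
- option 3 (182/8 per unit): 5 of 8 → value 5×182/8 = 113.7500, running total 281.75
Total 281.75.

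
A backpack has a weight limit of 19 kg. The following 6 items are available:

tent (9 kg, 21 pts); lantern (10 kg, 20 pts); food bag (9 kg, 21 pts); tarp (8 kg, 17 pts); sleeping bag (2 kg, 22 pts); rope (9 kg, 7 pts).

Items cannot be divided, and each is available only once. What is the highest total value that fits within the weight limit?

60 pts

Check high-value combinations within 19 kg:
- tent+tarp+sleeping bag: weight 9+8+2=19, value 21+17+22=60
- food bag+tarp+sleeping bag: weight 9+8+2=19, value 21+17+22=60
- tarp+sleeping bag+rope: weight 8+2+9=19, value 17+22+7=46
Best: 60 pts.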